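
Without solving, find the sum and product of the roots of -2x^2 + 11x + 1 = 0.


For ax^2+bx+c=0: sum = -b/a, product = c/a.
a=-2, b=11, c=1
Sum = -(11)/-2 = 11/2
Product = (1)/-2 = -1/2


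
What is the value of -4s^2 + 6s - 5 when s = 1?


Using direct substitution:
  -4 * (1)^2 = -4
  6 * (1)^1 = 6
  constant: -5
Sum = -4 + 6 - 5 = -3


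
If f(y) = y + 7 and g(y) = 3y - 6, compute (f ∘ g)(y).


Substitute g(y) into f:
f(g(y)) = 1*(3y - 6) + 7
Expand and combine: 3y + 1


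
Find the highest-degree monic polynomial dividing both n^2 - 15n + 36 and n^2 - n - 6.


Factor each:
  n^2 - 15n + 36 = (n - 3)(n - 12)
  n^2 - n - 6 = (n - 3)(n + 2)
Common monic factor: n - 3


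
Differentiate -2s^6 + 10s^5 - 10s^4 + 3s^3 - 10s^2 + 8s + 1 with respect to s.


Apply the power rule term by term:
  d/ds(-2s^6) = -12s^5
  d/ds(10s^5) = 50s^4
  d/ds(-10s^4) = -40s^3
  d/ds(3s^3) = 9s^2
  d/ds(-10s^2) = -20s
  d/ds(8s) = 8
  d/ds(1) = 0
p'(s) = -12s^5 + 50s^4 - 40s^3 + 9s^2 - 20s + 8


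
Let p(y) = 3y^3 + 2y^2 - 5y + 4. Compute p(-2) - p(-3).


p(-2) = -2
p(-3) = -44
p(-2) - p(-3) = -2 + 44 = 42


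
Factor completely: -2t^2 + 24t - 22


Roots satisfy r1 + r2 = -b/a = 12 and r1*r2 = c/a = 11.
So r1 = 11, r2 = 1.
-2t^2 + 24t - 22 = -2(t - r1)(t - r2) = -2(t - 11)(t - 1)


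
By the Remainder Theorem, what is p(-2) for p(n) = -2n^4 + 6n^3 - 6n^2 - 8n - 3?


By the Remainder Theorem, the remainder equals p(-2):
  -2*(-2)^4 = -32
  6*(-2)^3 = -48
  -6*(-2)^2 = -24
  -8*(-2)^1 = 16
  constant: -3
Sum: -32 - 48 - 24 + 16 - 3 = -91


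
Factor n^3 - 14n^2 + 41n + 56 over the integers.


Try integer roots (divisors of 56). n=7: p(7)=0.
Divide out (n - 7): quotient is n^2 - 7n - 8.
Factor the quadratic: (n - 8)(n + 1)
Result: (n - 7)(n - 8)(n + 1)


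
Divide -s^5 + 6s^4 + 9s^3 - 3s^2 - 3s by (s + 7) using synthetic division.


Synthetic division with c = -7. Coefficients: -1, 6, 9, -3, -3, 0
Bring down -1.
  -1 * -7 = 7; 7 + 6 = 13
  13 * -7 = -91; -91 + 9 = -82
  -82 * -7 = 574; 574 - 3 = 571
  571 * -7 = -3997; -3997 - 3 = -4000
  -4000 * -7 = 28000; 28000 + 0 = 28000
Quotient: -s^4 + 13s^3 - 82s^2 + 571s - 4000, Remainder: 28000


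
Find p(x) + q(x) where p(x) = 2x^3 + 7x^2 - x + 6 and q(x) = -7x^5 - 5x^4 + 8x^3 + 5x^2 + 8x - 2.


Align terms by degree and add:
  2x^3 + 7x^2 - x + 6
  -7x^5 - 5x^4 + 8x^3 + 5x^2 + 8x - 2
= -7x^5 - 5x^4 + 10x^3 + 12x^2 + 7x + 4


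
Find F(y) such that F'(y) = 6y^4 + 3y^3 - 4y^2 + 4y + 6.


Reverse power rule on each term:
  ∫ 6y^4 dy = (6/5)y^5
  ∫ 3y^3 dy = (3/4)y^4
  ∫ -4y^2 dy = -(4/3)y^3
  ∫ 4y dy = 2y^2
  ∫ 6 dy = 6y
F(y) = (6/5)y^5 + (3/4)y^4 - (4/3)y^3 + 2y^2 + 6y + C


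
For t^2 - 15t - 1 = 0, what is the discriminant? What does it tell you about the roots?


D = b^2 - 4ac = (-15)^2 - 4(1)(-1) = 225 + 4 = 229
Since D > 0: two distinct irrational roots


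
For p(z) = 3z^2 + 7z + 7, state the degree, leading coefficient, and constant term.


Highest power of z is 2, with coefficient 3. Constant term is 7.
Degree = 2, leading coefficient = 3, constant term = 7


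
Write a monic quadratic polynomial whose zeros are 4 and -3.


p(z) = (z - 4)(z + 3)
Expand: z^2 - z - 12


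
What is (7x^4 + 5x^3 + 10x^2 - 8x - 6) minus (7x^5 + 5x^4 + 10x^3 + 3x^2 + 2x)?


Distribute the minus sign:
  (7x^4 + 5x^3 + 10x^2 - 8x - 6)
- (7x^5 + 5x^4 + 10x^3 + 3x^2 + 2x)
Negate second polynomial: -7x^5 - 5x^4 - 10x^3 - 3x^2 - 2x
Add: -7x^5 + 2x^4 - 5x^3 + 7x^2 - 10x - 6


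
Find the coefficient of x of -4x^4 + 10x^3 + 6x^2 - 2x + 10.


Read off the coefficient of x: -2


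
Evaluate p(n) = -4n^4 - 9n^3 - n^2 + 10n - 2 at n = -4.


Using direct substitution:
  -4 * (-4)^4 = -1024
  -9 * (-4)^3 = 576
  -1 * (-4)^2 = -16
  10 * (-4)^1 = -40
  constant: -2
Sum = -1024 + 576 - 16 - 40 - 2 = -506


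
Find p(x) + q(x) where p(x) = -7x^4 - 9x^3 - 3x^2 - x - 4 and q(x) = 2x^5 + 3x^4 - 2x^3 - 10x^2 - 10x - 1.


Align terms by degree and add:
  -7x^4 - 9x^3 - 3x^2 - x - 4
+ 2x^5 + 3x^4 - 2x^3 - 10x^2 - 10x - 1
= 2x^5 - 4x^4 - 11x^3 - 13x^2 - 11x - 5


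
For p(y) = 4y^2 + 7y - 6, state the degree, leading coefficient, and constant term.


Highest power of y is 2, with coefficient 4. Constant term is -6.
Degree = 2, leading coefficient = 4, constant term = -6


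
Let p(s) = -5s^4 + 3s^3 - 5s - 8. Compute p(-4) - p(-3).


p(-4) = -1460
p(-3) = -479
p(-4) - p(-3) = -1460 + 479 = -981


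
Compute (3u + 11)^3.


Expand (3u + 11)^3 by repeated multiplication:
  (3u + 11)^2 = 9u^2 + 66u + 121
= 27u^3 + 297u^2 + 1089u + 1331


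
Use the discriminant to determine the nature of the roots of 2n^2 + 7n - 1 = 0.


D = b^2 - 4ac = (7)^2 - 4(2)(-1) = 49 + 8 = 57
Since D > 0: two distinct irrational roots


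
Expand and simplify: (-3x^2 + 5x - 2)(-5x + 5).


Distribute each term of the first polynomial:
  (-3x^2)(-5x + 5) = 15x^3 - 15x^2
  (5x)(-5x + 5) = -25x^2 + 25x
  (-2)(-5x + 5) = 10x - 10
Sum: 15x^3 - 40x^2 + 35x - 10


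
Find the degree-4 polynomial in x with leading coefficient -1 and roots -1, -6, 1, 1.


p(x) = -(x + 1)(x + 6)(x - 1)(x - 1)
Expand: -x^4 - 5x^3 + 7x^2 + 5x - 6


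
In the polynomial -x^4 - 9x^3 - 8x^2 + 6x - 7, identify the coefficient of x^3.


Read off the coefficient of x^3: -9


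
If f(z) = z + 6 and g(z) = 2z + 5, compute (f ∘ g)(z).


Substitute g(z) into f:
f(g(z)) = 1*(2z + 5) + 6
Expand and combine: 2z + 11


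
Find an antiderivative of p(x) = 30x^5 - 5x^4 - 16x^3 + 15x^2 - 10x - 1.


Reverse power rule on each term:
  ∫ 30x^5 dx = 5x^6
  ∫ -5x^4 dx = -x^5
  ∫ -16x^3 dx = -4x^4
  ∫ 15x^2 dx = 5x^3
  ∫ -10x dx = -5x^2
  ∫ -1 dx = -x
F(x) = 5x^6 - x^5 - 4x^4 + 5x^3 - 5x^2 - x + C


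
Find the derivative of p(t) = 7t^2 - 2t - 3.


Apply the power rule term by term:
  d/dt(7t^2) = 14t
  d/dt(-2t) = -2
  d/dt(-3) = 0
p'(t) = 14t - 2


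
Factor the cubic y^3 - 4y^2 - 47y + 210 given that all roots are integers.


Try integer roots (divisors of 210). y=5: p(5)=0.
Divide out (y - 5): quotient is y^2 + y - 42.
Factor the quadratic: (y - 6)(y + 7)
Result: (y - 5)(y - 6)(y + 7)


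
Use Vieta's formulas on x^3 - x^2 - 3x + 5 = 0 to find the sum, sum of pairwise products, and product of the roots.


Monic cubic x^3+bx^2+cx+d=0: sum=-b, pairwise sum=c, product=-d.
b=-1, c=-3, d=5
r1+r2+r3 = 1
r1r2+r1r3+r2r3 = -3
r1r2r3 = -5


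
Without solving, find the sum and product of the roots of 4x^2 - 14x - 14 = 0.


For ax^2+bx+c=0: sum = -b/a, product = c/a.
a=4, b=-14, c=-14
Sum = -(-14)/4 = 7/2
Product = (-14)/4 = -7/2


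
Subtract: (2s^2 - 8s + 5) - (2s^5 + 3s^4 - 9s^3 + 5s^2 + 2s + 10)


Distribute the minus sign:
  (2s^2 - 8s + 5)
- (2s^5 + 3s^4 - 9s^3 + 5s^2 + 2s + 10)
Negate second polynomial: -2s^5 - 3s^4 + 9s^3 - 5s^2 - 2s - 10
Add: -2s^5 - 3s^4 + 9s^3 - 3s^2 - 10s - 5


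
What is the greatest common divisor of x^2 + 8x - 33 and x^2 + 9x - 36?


Factor each:
  x^2 + 8x - 33 = (x - 3)(x + 11)
  x^2 + 9x - 36 = (x - 3)(x + 12)
Common monic factor: x - 3


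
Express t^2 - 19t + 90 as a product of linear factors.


Roots satisfy r1 + r2 = -b/a = 19 and r1*r2 = c/a = 90.
So r1 = 9, r2 = 10.
t^2 - 19t + 90 = (t - r1)(t - r2) = (t - 9)(t - 10)


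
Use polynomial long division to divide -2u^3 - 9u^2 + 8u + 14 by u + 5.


(-2u^3 - 9u^2 + 8u + 14) / (u + 5)
Step 1: -2u^2 * (u + 5) = -2u^3 - 10u^2; subtract.
Step 2: u * (u + 5) = u^2 + 5u; subtract.
Step 3: 3 * (u + 5) = 3u + 15; subtract.
Quotient: -2u^2 + u + 3, Remainder: -1


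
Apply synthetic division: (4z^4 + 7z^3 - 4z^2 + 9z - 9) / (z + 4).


Synthetic division with c = -4. Coefficients: 4, 7, -4, 9, -9
Bring down 4.
  4 * -4 = -16; -16 + 7 = -9
  -9 * -4 = 36; 36 - 4 = 32
  32 * -4 = -128; -128 + 9 = -119
  -119 * -4 = 476; 476 - 9 = 467
Quotient: 4z^3 - 9z^2 + 32z - 119, Remainder: 467


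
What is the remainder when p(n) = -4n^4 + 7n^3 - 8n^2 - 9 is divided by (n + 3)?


By the Remainder Theorem, the remainder equals p(-3):
  -4*(-3)^4 = -324
  7*(-3)^3 = -189
  -8*(-3)^2 = -72
  0*(-3)^1 = 0
  constant: -9
Sum: -324 - 189 - 72 + 0 - 9 = -594


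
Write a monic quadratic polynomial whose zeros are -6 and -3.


p(t) = (t + 6)(t + 3)
Expand: t^2 + 9t + 18


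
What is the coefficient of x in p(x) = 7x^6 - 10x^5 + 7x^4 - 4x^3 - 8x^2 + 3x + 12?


Read off the coefficient of x: 3


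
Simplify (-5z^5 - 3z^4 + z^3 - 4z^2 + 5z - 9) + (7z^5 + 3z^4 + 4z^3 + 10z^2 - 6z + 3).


Align terms by degree and add:
  -5z^5 - 3z^4 + z^3 - 4z^2 + 5z - 9
+ 7z^5 + 3z^4 + 4z^3 + 10z^2 - 6z + 3
= 2z^5 + 5z^3 + 6z^2 - z - 6


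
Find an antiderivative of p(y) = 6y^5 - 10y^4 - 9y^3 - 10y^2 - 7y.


Reverse power rule on each term:
  ∫ 6y^5 dy = y^6
  ∫ -10y^4 dy = -2y^5
  ∫ -9y^3 dy = -(9/4)y^4
  ∫ -10y^2 dy = -(10/3)y^3
  ∫ -7y dy = -(7/2)y^2
F(y) = y^6 - 2y^5 - (9/4)y^4 - (10/3)y^3 - (7/2)y^2 + C


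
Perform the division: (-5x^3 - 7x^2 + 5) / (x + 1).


(-5x^3 - 7x^2 + 5) / (x + 1)
Step 1: -5x^2 * (x + 1) = -5x^3 - 5x^2; subtract.
Step 2: -2x * (x + 1) = -2x^2 - 2x; subtract.
Step 3: 2 * (x + 1) = 2x + 2; subtract.
Quotient: -5x^2 - 2x + 2, Remainder: 3


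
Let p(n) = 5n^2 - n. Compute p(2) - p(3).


p(2) = 18
p(3) = 42
p(2) - p(3) = 18 - 42 = -24


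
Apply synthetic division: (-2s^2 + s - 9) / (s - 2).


Synthetic division with c = 2. Coefficients: -2, 1, -9
Bring down -2.
  -2 * 2 = -4; -4 + 1 = -3
  -3 * 2 = -6; -6 - 9 = -15
Quotient: -2s - 3, Remainder: -15


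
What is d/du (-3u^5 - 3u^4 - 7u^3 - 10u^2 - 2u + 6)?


Apply the power rule term by term:
  d/du(-3u^5) = -15u^4
  d/du(-3u^4) = -12u^3
  d/du(-7u^3) = -21u^2
  d/du(-10u^2) = -20u
  d/du(-2u) = -2
  d/du(6) = 0
p'(u) = -15u^4 - 12u^3 - 21u^2 - 20u - 2


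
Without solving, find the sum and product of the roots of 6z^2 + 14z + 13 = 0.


For az^2+bz+c=0: sum = -b/a, product = c/a.
a=6, b=14, c=13
Sum = -(14)/6 = -7/3
Product = (13)/6 = 13/6


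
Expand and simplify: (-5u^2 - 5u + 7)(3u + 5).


Distribute each term of the first polynomial:
  (-5u^2)(3u + 5) = -15u^3 - 25u^2
  (-5u)(3u + 5) = -15u^2 - 25u
  (7)(3u + 5) = 21u + 35
Sum: -15u^3 - 40u^2 - 4u + 35


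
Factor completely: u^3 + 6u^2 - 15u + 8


Try integer roots (divisors of 8). u=-8: p(-8)=0.
Divide out (u + 8): quotient is u^2 - 2u + 1.
Factor the quadratic: (u - 1)(u - 1)
Result: (u + 8)(u - 1)(u - 1)


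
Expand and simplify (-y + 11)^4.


Expand (-y + 11)^4 by repeated multiplication:
  (-y + 11)^2 = y^2 - 22y + 121
  (-y + 11)^3 = -y^3 + 33y^2 - 363y + 1331
= y^4 - 44y^3 + 726y^2 - 5324y + 14641


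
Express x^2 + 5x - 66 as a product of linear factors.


Roots satisfy r1 + r2 = -b/a = -5 and r1*r2 = c/a = -66.
So r1 = 6, r2 = -11.
x^2 + 5x - 66 = (x - r1)(x - r2) = (x - 6)(x + 11)


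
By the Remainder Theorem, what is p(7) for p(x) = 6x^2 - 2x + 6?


By the Remainder Theorem, the remainder equals p(7):
  6*(7)^2 = 294
  -2*(7)^1 = -14
  constant: 6
Sum: 294 - 14 + 6 = 286


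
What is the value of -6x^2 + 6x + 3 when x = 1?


Using direct substitution:
  -6 * (1)^2 = -6
  6 * (1)^1 = 6
  constant: 3
Sum = -6 + 6 + 3 = 3


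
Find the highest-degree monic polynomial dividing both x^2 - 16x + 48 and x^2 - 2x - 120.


Factor each:
  x^2 - 16x + 48 = (x - 12)(x - 4)
  x^2 - 2x - 120 = (x - 12)(x + 10)
Common monic factor: x - 12


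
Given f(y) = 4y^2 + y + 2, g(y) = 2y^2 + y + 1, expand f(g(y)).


Substitute g(y) into f:
f(g(y)) = 4*(2y^2 + y + 1)^2 + 1*(2y^2 + y + 1) + 2
(2y^2 + y + 1)^2 = 4y^4 + 4y^3 + 5y^2 + 2y + 1
Expand and combine: 16y^4 + 16y^3 + 22y^2 + 9y + 7


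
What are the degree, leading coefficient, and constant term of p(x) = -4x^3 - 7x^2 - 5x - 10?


Highest power of x is 3, with coefficient -4. Constant term is -10.
Degree = 3, leading coefficient = -4, constant term = -10


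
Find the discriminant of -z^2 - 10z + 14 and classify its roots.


D = b^2 - 4ac = (-10)^2 - 4(-1)(14) = 100 + 56 = 156
Since D > 0: two distinct irrational roots


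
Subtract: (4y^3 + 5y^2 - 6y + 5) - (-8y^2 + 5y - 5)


Distribute the minus sign:
  (4y^3 + 5y^2 - 6y + 5)
- (-8y^2 + 5y - 5)
Negate second polynomial: 8y^2 - 5y + 5
Add: 4y^3 + 13y^2 - 11y + 10


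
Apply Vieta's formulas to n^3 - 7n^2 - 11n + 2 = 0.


Monic cubic n^3+bn^2+cn+d=0: sum=-b, pairwise sum=c, product=-d.
b=-7, c=-11, d=2
r1+r2+r3 = 7
r1r2+r1r3+r2r3 = -11
r1r2r3 = -2


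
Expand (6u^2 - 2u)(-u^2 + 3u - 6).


Distribute each term of the first polynomial:
  (6u^2)(-u^2 + 3u - 6) = -6u^4 + 18u^3 - 36u^2
  (-2u)(-u^2 + 3u - 6) = 2u^3 - 6u^2 + 12u
Sum: -6u^4 + 20u^3 - 42u^2 + 12u


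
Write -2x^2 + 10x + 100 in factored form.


Roots satisfy r1 + r2 = -b/a = 5 and r1*r2 = c/a = -50.
So r1 = -5, r2 = 10.
-2x^2 + 10x + 100 = -2(x - r1)(x - r2) = -2(x + 5)(x - 10)


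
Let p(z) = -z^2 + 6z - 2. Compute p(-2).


Using direct substitution:
  -1 * (-2)^2 = -4
  6 * (-2)^1 = -12
  constant: -2
Sum = -4 - 12 - 2 = -18


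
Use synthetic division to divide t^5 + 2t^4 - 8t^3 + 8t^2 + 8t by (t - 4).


Synthetic division with c = 4. Coefficients: 1, 2, -8, 8, 8, 0
Bring down 1.
  1 * 4 = 4; 4 + 2 = 6
  6 * 4 = 24; 24 - 8 = 16
  16 * 4 = 64; 64 + 8 = 72
  72 * 4 = 288; 288 + 8 = 296
  296 * 4 = 1184; 1184 + 0 = 1184
Quotient: t^4 + 6t^3 + 16t^2 + 72t + 296, Remainder: 1184


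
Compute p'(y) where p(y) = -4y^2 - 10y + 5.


Apply the power rule term by term:
  d/dy(-4y^2) = -8y
  d/dy(-10y) = -10
  d/dy(5) = 0
p'(y) = -8y - 10


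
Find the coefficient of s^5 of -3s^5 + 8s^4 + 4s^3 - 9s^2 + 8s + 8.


Read off the coefficient of s^5: -3


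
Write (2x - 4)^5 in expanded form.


Expand (2x - 4)^5 by repeated multiplication:
  (2x - 4)^2 = 4x^2 - 16x + 16
  (2x - 4)^3 = 8x^3 - 48x^2 + 96x - 64
  (2x - 4)^4 = 16x^4 - 128x^3 + 384x^2 - 512x + 256
= 32x^5 - 320x^4 + 1280x^3 - 2560x^2 + 2560x - 1024


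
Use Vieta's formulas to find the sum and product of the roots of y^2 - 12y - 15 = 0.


For ay^2+by+c=0: sum = -b/a, product = c/a.
a=1, b=-12, c=-15
Sum = -(-12)/1 = 12
Product = (-15)/1 = -15


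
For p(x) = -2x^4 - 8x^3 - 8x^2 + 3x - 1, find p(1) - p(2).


p(1) = -16
p(2) = -123
p(1) - p(2) = -16 + 123 = 107


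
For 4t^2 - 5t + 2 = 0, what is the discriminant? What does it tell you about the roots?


D = b^2 - 4ac = (-5)^2 - 4(4)(2) = 25 - 32 = -7
Since D < 0: two complex conjugate roots (no real roots)


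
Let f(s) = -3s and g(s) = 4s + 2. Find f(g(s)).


Substitute g(s) into f:
f(g(s)) = -3*(4s + 2)
Expand and combine: -12s - 6


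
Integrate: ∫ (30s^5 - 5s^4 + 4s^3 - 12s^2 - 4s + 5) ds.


Reverse power rule on each term:
  ∫ 30s^5 ds = 5s^6
  ∫ -5s^4 ds = -s^5
  ∫ 4s^3 ds = s^4
  ∫ -12s^2 ds = -4s^3
  ∫ -4s ds = -2s^2
  ∫ 5 ds = 5s
F(s) = 5s^6 - s^5 + s^4 - 4s^3 - 2s^2 + 5s + C


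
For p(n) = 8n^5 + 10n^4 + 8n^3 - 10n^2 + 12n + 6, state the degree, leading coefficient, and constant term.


Highest power of n is 5, with coefficient 8. Constant term is 6.
Degree = 5, leading coefficient = 8, constant term = 6


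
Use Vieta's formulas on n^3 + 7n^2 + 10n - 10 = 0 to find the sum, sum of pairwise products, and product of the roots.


Monic cubic n^3+bn^2+cn+d=0: sum=-b, pairwise sum=c, product=-d.
b=7, c=10, d=-10
r1+r2+r3 = -7
r1r2+r1r3+r2r3 = 10
r1r2r3 = 10


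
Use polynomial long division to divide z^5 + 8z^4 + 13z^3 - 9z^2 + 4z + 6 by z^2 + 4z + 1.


(z^5 + 8z^4 + 13z^3 - 9z^2 + 4z + 6) / (z^2 + 4z + 1)
Step 1: z^3 * (z^2 + 4z + 1) = z^5 + 4z^4 + z^3; subtract.
Step 2: 4z^2 * (z^2 + 4z + 1) = 4z^4 + 16z^3 + 4z^2; subtract.
Step 3: -4z * (z^2 + 4z + 1) = -4z^3 - 16z^2 - 4z; subtract.
Step 4: 3 * (z^2 + 4z + 1) = 3z^2 + 12z + 3; subtract.
Quotient: z^3 + 4z^2 - 4z + 3, Remainder: -4z + 3


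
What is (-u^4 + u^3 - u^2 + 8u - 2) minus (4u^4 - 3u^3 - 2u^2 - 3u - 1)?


Distribute the minus sign:
  (-u^4 + u^3 - u^2 + 8u - 2)
- (4u^4 - 3u^3 - 2u^2 - 3u - 1)
Negate second polynomial: -4u^4 + 3u^3 + 2u^2 + 3u + 1
Add: -5u^4 + 4u^3 + u^2 + 11u - 1


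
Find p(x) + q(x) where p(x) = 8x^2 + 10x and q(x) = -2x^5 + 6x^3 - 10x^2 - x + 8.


Align terms by degree and add:
  8x^2 + 10x
  -2x^5 + 6x^3 - 10x^2 - x + 8
= -2x^5 + 6x^3 - 2x^2 + 9x + 8


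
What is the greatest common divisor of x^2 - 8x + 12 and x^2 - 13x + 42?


Factor each:
  x^2 - 8x + 12 = (x - 6)(x - 2)
  x^2 - 13x + 42 = (x - 6)(x - 7)
Common monic factor: x - 6


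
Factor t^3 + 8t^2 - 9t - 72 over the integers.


Try integer roots (divisors of -72). t=-8: p(-8)=0.
Divide out (t + 8): quotient is t^2 - 9.
Factor the quadratic: (t - 3)(t + 3)
Result: (t + 8)(t - 3)(t + 3)


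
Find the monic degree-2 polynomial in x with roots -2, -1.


p(x) = (x + 2)(x + 1)
Expand: x^2 + 3x + 2


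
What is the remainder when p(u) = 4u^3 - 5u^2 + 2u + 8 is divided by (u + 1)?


By the Remainder Theorem, the remainder equals p(-1):
  4*(-1)^3 = -4
  -5*(-1)^2 = -5
  2*(-1)^1 = -2
  constant: 8
Sum: -4 - 5 - 2 + 8 = -3


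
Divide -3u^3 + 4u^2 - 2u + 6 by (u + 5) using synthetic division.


Synthetic division with c = -5. Coefficients: -3, 4, -2, 6
Bring down -3.
  -3 * -5 = 15; 15 + 4 = 19
  19 * -5 = -95; -95 - 2 = -97
  -97 * -5 = 485; 485 + 6 = 491
Quotient: -3u^2 + 19u - 97, Remainder: 491


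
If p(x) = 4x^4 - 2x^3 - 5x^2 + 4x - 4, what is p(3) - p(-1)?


p(3) = 233
p(-1) = -7
p(3) - p(-1) = 233 + 7 = 240


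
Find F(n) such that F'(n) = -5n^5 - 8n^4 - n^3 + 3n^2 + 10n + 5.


Reverse power rule on each term:
  ∫ -5n^5 dn = -(5/6)n^6
  ∫ -8n^4 dn = -(8/5)n^5
  ∫ -n^3 dn = -(1/4)n^4
  ∫ 3n^2 dn = n^3
  ∫ 10n dn = 5n^2
  ∫ 5 dn = 5n
F(n) = -(5/6)n^6 - (8/5)n^5 - (1/4)n^4 + n^3 + 5n^2 + 5n + C


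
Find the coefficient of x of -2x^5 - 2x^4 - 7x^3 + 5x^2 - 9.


Read off the coefficient of x: 0


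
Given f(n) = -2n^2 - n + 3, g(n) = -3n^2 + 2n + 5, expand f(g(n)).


Substitute g(n) into f:
f(g(n)) = -2*(-3n^2 + 2n + 5)^2 + (-1)*(-3n^2 + 2n + 5) + 3
(-3n^2 + 2n + 5)^2 = 9n^4 - 12n^3 - 26n^2 + 20n + 25
Expand and combine: -18n^4 + 24n^3 + 55n^2 - 42n - 52


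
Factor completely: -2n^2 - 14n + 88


Roots satisfy r1 + r2 = -b/a = -7 and r1*r2 = c/a = -44.
So r1 = -11, r2 = 4.
-2n^2 - 14n + 88 = -2(n - r1)(n - r2) = -2(n + 11)(n - 4)


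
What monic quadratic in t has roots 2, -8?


p(t) = (t - 2)(t + 8)
Expand: t^2 + 6t - 16


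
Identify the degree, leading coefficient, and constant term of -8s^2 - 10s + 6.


Highest power of s is 2, with coefficient -8. Constant term is 6.
Degree = 2, leading coefficient = -8, constant term = 6


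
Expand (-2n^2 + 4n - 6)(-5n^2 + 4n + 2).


Distribute each term of the first polynomial:
  (-2n^2)(-5n^2 + 4n + 2) = 10n^4 - 8n^3 - 4n^2
  (4n)(-5n^2 + 4n + 2) = -20n^3 + 16n^2 + 8n
  (-6)(-5n^2 + 4n + 2) = 30n^2 - 24n - 12
Sum: 10n^4 - 28n^3 + 42n^2 - 16n - 12


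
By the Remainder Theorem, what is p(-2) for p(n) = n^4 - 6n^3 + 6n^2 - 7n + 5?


By the Remainder Theorem, the remainder equals p(-2):
  1*(-2)^4 = 16
  -6*(-2)^3 = 48
  6*(-2)^2 = 24
  -7*(-2)^1 = 14
  constant: 5
Sum: 16 + 48 + 24 + 14 + 5 = 107


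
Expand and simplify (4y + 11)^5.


Expand (4y + 11)^5 by repeated multiplication:
  (4y + 11)^2 = 16y^2 + 88y + 121
  (4y + 11)^3 = 64y^3 + 528y^2 + 1452y + 1331
  (4y + 11)^4 = 256y^4 + 2816y^3 + 11616y^2 + 21296y + 14641
= 1024y^5 + 14080y^4 + 77440y^3 + 212960y^2 + 292820y + 161051


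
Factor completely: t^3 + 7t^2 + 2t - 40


Try integer roots (divisors of -40). t=2: p(2)=0.
Divide out (t - 2): quotient is t^2 + 9t + 20.
Factor the quadratic: (t + 4)(t + 5)
Result: (t - 2)(t + 4)(t + 5)


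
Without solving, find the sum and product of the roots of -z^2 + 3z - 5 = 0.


For az^2+bz+c=0: sum = -b/a, product = c/a.
a=-1, b=3, c=-5
Sum = -(3)/-1 = 3
Product = (-5)/-1 = 5


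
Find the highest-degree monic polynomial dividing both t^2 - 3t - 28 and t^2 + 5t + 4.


Factor each:
  t^2 - 3t - 28 = (t + 4)(t - 7)
  t^2 + 5t + 4 = (t + 4)(t + 1)
Common monic factor: t + 4


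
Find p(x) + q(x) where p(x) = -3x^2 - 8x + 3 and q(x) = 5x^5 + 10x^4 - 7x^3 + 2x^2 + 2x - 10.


Align terms by degree and add:
  -3x^2 - 8x + 3
+ 5x^5 + 10x^4 - 7x^3 + 2x^2 + 2x - 10
= 5x^5 + 10x^4 - 7x^3 - x^2 - 6x - 7


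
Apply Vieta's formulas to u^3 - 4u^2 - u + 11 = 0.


Monic cubic u^3+bu^2+cu+d=0: sum=-b, pairwise sum=c, product=-d.
b=-4, c=-1, d=11
r1+r2+r3 = 4
r1r2+r1r3+r2r3 = -1
r1r2r3 = -11


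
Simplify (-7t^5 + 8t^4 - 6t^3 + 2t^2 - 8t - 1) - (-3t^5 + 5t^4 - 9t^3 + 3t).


Distribute the minus sign:
  (-7t^5 + 8t^4 - 6t^3 + 2t^2 - 8t - 1)
- (-3t^5 + 5t^4 - 9t^3 + 3t)
Negate second polynomial: 3t^5 - 5t^4 + 9t^3 - 3t
Add: -4t^5 + 3t^4 + 3t^3 + 2t^2 - 11t - 1


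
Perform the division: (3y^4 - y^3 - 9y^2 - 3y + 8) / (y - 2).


(3y^4 - y^3 - 9y^2 - 3y + 8) / (y - 2)
Step 1: 3y^3 * (y - 2) = 3y^4 - 6y^3; subtract.
Step 2: 5y^2 * (y - 2) = 5y^3 - 10y^2; subtract.
Step 3: y * (y - 2) = y^2 - 2y; subtract.
Step 4: -1 * (y - 2) = -y + 2; subtract.
Quotient: 3y^3 + 5y^2 + y - 1, Remainder: 6


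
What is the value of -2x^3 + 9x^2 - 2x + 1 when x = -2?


Using direct substitution:
  -2 * (-2)^3 = 16
  9 * (-2)^2 = 36
  -2 * (-2)^1 = 4
  constant: 1
Sum = 16 + 36 + 4 + 1 = 57


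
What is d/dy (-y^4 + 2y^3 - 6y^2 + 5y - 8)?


Apply the power rule term by term:
  d/dy(-y^4) = -4y^3
  d/dy(2y^3) = 6y^2
  d/dy(-6y^2) = -12y
  d/dy(5y) = 5
  d/dy(-8) = 0
p'(y) = -4y^3 + 6y^2 - 12y + 5


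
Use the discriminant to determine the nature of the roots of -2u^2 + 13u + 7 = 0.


D = b^2 - 4ac = (13)^2 - 4(-2)(7) = 169 + 56 = 225
Since D > 0: two distinct rational roots


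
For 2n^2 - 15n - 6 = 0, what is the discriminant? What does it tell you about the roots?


D = b^2 - 4ac = (-15)^2 - 4(2)(-6) = 225 + 48 = 273
Since D > 0: two distinct irrational roots


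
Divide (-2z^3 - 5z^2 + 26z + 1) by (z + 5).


(-2z^3 - 5z^2 + 26z + 1) / (z + 5)
Step 1: -2z^2 * (z + 5) = -2z^3 - 10z^2; subtract.
Step 2: 5z * (z + 5) = 5z^2 + 25z; subtract.
Step 3: 1 * (z + 5) = z + 5; subtract.
Quotient: -2z^2 + 5z + 1, Remainder: -4


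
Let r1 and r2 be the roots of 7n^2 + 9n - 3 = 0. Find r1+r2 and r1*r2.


For an^2+bn+c=0: sum = -b/a, product = c/a.
a=7, b=9, c=-3
Sum = -(9)/7 = -9/7
Product = (-3)/7 = -3/7


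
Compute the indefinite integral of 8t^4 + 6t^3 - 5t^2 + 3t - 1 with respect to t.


Reverse power rule on each term:
  ∫ 8t^4 dt = (8/5)t^5
  ∫ 6t^3 dt = (3/2)t^4
  ∫ -5t^2 dt = -(5/3)t^3
  ∫ 3t dt = (3/2)t^2
  ∫ -1 dt = -t
F(t) = (8/5)t^5 + (3/2)t^4 - (5/3)t^3 + (3/2)t^2 - t + C


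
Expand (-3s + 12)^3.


Expand (-3s + 12)^3 by repeated multiplication:
  (-3s + 12)^2 = 9s^2 - 72s + 144
= -27s^3 + 324s^2 - 1296s + 1728


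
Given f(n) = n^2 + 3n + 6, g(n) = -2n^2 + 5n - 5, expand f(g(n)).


Substitute g(n) into f:
f(g(n)) = 1*(-2n^2 + 5n - 5)^2 + 3*(-2n^2 + 5n - 5) + 6
(-2n^2 + 5n - 5)^2 = 4n^4 - 20n^3 + 45n^2 - 50n + 25
Expand and combine: 4n^4 - 20n^3 + 39n^2 - 35n + 16


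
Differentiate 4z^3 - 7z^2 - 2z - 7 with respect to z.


Apply the power rule term by term:
  d/dz(4z^3) = 12z^2
  d/dz(-7z^2) = -14z
  d/dz(-2z) = -2
  d/dz(-7) = 0
p'(z) = 12z^2 - 14z - 2


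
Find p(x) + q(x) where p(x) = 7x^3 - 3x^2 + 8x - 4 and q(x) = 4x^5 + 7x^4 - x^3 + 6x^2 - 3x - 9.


Align terms by degree and add:
  7x^3 - 3x^2 + 8x - 4
+ 4x^5 + 7x^4 - x^3 + 6x^2 - 3x - 9
= 4x^5 + 7x^4 + 6x^3 + 3x^2 + 5x - 13


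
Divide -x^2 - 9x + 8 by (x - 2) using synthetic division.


Synthetic division with c = 2. Coefficients: -1, -9, 8
Bring down -1.
  -1 * 2 = -2; -2 - 9 = -11
  -11 * 2 = -22; -22 + 8 = -14
Quotient: -x - 11, Remainder: -14


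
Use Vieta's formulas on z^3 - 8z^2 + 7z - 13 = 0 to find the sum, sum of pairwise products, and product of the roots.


Monic cubic z^3+bz^2+cz+d=0: sum=-b, pairwise sum=c, product=-d.
b=-8, c=7, d=-13
r1+r2+r3 = 8
r1r2+r1r3+r2r3 = 7
r1r2r3 = 13


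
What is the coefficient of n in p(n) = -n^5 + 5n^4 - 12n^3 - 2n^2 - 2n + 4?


Read off the coefficient of n: -2


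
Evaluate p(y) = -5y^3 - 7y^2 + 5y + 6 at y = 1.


Using direct substitution:
  -5 * (1)^3 = -5
  -7 * (1)^2 = -7
  5 * (1)^1 = 5
  constant: 6
Sum = -5 - 7 + 5 + 6 = -1


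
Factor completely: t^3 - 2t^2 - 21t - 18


Try integer roots (divisors of -18). t=-1: p(-1)=0.
Divide out (t + 1): quotient is t^2 - 3t - 18.
Factor the quadratic: (t - 6)(t + 3)
Result: (t + 1)(t - 6)(t + 3)


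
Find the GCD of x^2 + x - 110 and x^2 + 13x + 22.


Factor each:
  x^2 + x - 110 = (x + 11)(x - 10)
  x^2 + 13x + 22 = (x + 11)(x + 2)
Common monic factor: x + 11


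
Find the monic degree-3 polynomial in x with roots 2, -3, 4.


p(x) = (x - 2)(x + 3)(x - 4)
Expand: x^3 - 3x^2 - 10x + 24


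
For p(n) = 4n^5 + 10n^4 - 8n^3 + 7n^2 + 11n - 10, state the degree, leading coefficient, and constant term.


Highest power of n is 5, with coefficient 4. Constant term is -10.
Degree = 5, leading coefficient = 4, constant term = -10


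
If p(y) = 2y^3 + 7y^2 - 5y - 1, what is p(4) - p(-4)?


p(4) = 219
p(-4) = 3
p(4) - p(-4) = 219 - 3 = 216


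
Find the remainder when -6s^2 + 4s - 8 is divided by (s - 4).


By the Remainder Theorem, the remainder equals p(4):
  -6*(4)^2 = -96
  4*(4)^1 = 16
  constant: -8
Sum: -96 + 16 - 8 = -88


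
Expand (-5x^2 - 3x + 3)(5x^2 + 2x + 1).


Distribute each term of the first polynomial:
  (-5x^2)(5x^2 + 2x + 1) = -25x^4 - 10x^3 - 5x^2
  (-3x)(5x^2 + 2x + 1) = -15x^3 - 6x^2 - 3x
  (3)(5x^2 + 2x + 1) = 15x^2 + 6x + 3
Sum: -25x^4 - 25x^3 + 4x^2 + 3x + 3


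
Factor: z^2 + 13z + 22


Roots satisfy r1 + r2 = -b/a = -13 and r1*r2 = c/a = 22.
So r1 = -11, r2 = -2.
z^2 + 13z + 22 = (z - r1)(z - r2) = (z + 11)(z + 2)


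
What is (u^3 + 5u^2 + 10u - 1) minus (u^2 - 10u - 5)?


Distribute the minus sign:
  (u^3 + 5u^2 + 10u - 1)
- (u^2 - 10u - 5)
Negate second polynomial: -u^2 + 10u + 5
Add: u^3 + 4u^2 + 20u + 4


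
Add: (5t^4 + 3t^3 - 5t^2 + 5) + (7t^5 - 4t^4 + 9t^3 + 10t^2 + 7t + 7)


Align terms by degree and add:
  5t^4 + 3t^3 - 5t^2 + 5
+ 7t^5 - 4t^4 + 9t^3 + 10t^2 + 7t + 7
= 7t^5 + t^4 + 12t^3 + 5t^2 + 7t + 12


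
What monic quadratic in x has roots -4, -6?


p(x) = (x + 4)(x + 6)
Expand: x^2 + 10x + 24


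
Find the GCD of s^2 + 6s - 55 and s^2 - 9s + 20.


Factor each:
  s^2 + 6s - 55 = (s - 5)(s + 11)
  s^2 - 9s + 20 = (s - 5)(s - 4)
Common monic factor: s - 5


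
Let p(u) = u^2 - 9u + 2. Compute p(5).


Using direct substitution:
  1 * (5)^2 = 25
  -9 * (5)^1 = -45
  constant: 2
Sum = 25 - 45 + 2 = -18


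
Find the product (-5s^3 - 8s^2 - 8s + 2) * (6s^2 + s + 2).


Distribute each term of the first polynomial:
  (-5s^3)(6s^2 + s + 2) = -30s^5 - 5s^4 - 10s^3
  (-8s^2)(6s^2 + s + 2) = -48s^4 - 8s^3 - 16s^2
  (-8s)(6s^2 + s + 2) = -48s^3 - 8s^2 - 16s
  (2)(6s^2 + s + 2) = 12s^2 + 2s + 4
Sum: -30s^5 - 53s^4 - 66s^3 - 12s^2 - 14s + 4


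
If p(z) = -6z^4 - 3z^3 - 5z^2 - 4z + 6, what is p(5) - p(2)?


p(5) = -4264
p(2) = -142
p(5) - p(2) = -4264 + 142 = -4122


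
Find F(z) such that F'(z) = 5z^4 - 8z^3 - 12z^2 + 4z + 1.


Reverse power rule on each term:
  ∫ 5z^4 dz = z^5
  ∫ -8z^3 dz = -2z^4
  ∫ -12z^2 dz = -4z^3
  ∫ 4z dz = 2z^2
  ∫ 1 dz = z
F(z) = z^5 - 2z^4 - 4z^3 + 2z^2 + z + C


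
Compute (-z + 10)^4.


Expand (-z + 10)^4 by repeated multiplication:
  (-z + 10)^2 = z^2 - 20z + 100
  (-z + 10)^3 = -z^3 + 30z^2 - 300z + 1000
= z^4 - 40z^3 + 600z^2 - 4000z + 10000


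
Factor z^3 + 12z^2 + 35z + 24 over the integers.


Try integer roots (divisors of 24). z=-3: p(-3)=0.
Divide out (z + 3): quotient is z^2 + 9z + 8.
Factor the quadratic: (z + 1)(z + 8)
Result: (z + 3)(z + 1)(z + 8)


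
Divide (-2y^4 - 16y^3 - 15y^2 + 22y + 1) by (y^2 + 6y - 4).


(-2y^4 - 16y^3 - 15y^2 + 22y + 1) / (y^2 + 6y - 4)
Step 1: -2y^2 * (y^2 + 6y - 4) = -2y^4 - 12y^3 + 8y^2; subtract.
Step 2: -4y * (y^2 + 6y - 4) = -4y^3 - 24y^2 + 16y; subtract.
Step 3: 1 * (y^2 + 6y - 4) = y^2 + 6y - 4; subtract.
Quotient: -2y^2 - 4y + 1, Remainder: 5


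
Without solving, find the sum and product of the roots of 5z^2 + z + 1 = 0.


For az^2+bz+c=0: sum = -b/a, product = c/a.
a=5, b=1, c=1
Sum = -(1)/5 = -1/5
Product = (1)/5 = 1/5


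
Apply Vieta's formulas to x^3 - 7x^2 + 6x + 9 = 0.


Monic cubic x^3+bx^2+cx+d=0: sum=-b, pairwise sum=c, product=-d.
b=-7, c=6, d=9
r1+r2+r3 = 7
r1r2+r1r3+r2r3 = 6
r1r2r3 = -9


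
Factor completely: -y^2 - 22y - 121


Roots satisfy r1 + r2 = -b/a = -22 and r1*r2 = c/a = 121.
So r1 = -11, r2 = -11.
-y^2 - 22y - 121 = -(y - r1)(y - r2) = -(y + 11)(y + 11)


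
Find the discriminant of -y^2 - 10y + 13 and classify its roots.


D = b^2 - 4ac = (-10)^2 - 4(-1)(13) = 100 + 52 = 152
Since D > 0: two distinct irrational roots


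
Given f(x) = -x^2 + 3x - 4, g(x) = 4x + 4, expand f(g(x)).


Substitute g(x) into f:
f(g(x)) = -1*(4x + 4)^2 + 3*(4x + 4) + (-4)
(4x + 4)^2 = 16x^2 + 32x + 16
Expand and combine: -16x^2 - 20x - 8


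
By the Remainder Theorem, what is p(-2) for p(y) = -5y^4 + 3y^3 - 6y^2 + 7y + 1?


By the Remainder Theorem, the remainder equals p(-2):
  -5*(-2)^4 = -80
  3*(-2)^3 = -24
  -6*(-2)^2 = -24
  7*(-2)^1 = -14
  constant: 1
Sum: -80 - 24 - 24 - 14 + 1 = -141


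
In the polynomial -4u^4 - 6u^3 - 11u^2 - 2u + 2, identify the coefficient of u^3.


Read off the coefficient of u^3: -6


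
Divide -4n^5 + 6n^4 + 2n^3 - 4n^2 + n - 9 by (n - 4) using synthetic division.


Synthetic division with c = 4. Coefficients: -4, 6, 2, -4, 1, -9
Bring down -4.
  -4 * 4 = -16; -16 + 6 = -10
  -10 * 4 = -40; -40 + 2 = -38
  -38 * 4 = -152; -152 - 4 = -156
  -156 * 4 = -624; -624 + 1 = -623
  -623 * 4 = -2492; -2492 - 9 = -2501
Quotient: -4n^4 - 10n^3 - 38n^2 - 156n - 623, Remainder: -2501


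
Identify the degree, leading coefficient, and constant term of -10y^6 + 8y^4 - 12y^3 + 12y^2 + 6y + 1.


Highest power of y is 6, with coefficient -10. Constant term is 1.
Degree = 6, leading coefficient = -10, constant term = 1


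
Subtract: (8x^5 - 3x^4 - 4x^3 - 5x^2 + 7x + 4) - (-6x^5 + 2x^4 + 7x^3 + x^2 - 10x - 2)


Distribute the minus sign:
  (8x^5 - 3x^4 - 4x^3 - 5x^2 + 7x + 4)
- (-6x^5 + 2x^4 + 7x^3 + x^2 - 10x - 2)
Negate second polynomial: 6x^5 - 2x^4 - 7x^3 - x^2 + 10x + 2
Add: 14x^5 - 5x^4 - 11x^3 - 6x^2 + 17x + 6


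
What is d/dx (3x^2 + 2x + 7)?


Apply the power rule term by term:
  d/dx(3x^2) = 6x
  d/dx(2x) = 2
  d/dx(7) = 0
p'(x) = 6x + 2


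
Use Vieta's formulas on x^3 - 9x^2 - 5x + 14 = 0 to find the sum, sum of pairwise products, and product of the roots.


Monic cubic x^3+bx^2+cx+d=0: sum=-b, pairwise sum=c, product=-d.
b=-9, c=-5, d=14
r1+r2+r3 = 9
r1r2+r1r3+r2r3 = -5
r1r2r3 = -14


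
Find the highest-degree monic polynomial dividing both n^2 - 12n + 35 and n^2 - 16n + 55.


Factor each:
  n^2 - 12n + 35 = (n - 5)(n - 7)
  n^2 - 16n + 55 = (n - 5)(n - 11)
Common monic factor: n - 5


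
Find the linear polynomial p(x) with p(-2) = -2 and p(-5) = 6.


p(x) = mx + b. Using p(-2)=-2, p(-5)=6:
m = (-2 - 6)/(-2 + 5) = -8/3 = -8/3
b = -2 - m*(-2) = -2 - 16/3 = -22/3
p(x) = -(8/3)x - (22/3)


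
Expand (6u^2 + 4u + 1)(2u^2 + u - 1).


Distribute each term of the first polynomial:
  (6u^2)(2u^2 + u - 1) = 12u^4 + 6u^3 - 6u^2
  (4u)(2u^2 + u - 1) = 8u^3 + 4u^2 - 4u
  (1)(2u^2 + u - 1) = 2u^2 + u - 1
Sum: 12u^4 + 14u^3 - 3u - 1


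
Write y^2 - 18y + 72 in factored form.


Roots satisfy r1 + r2 = -b/a = 18 and r1*r2 = c/a = 72.
So r1 = 6, r2 = 12.
y^2 - 18y + 72 = (y - r1)(y - r2) = (y - 6)(y - 12)


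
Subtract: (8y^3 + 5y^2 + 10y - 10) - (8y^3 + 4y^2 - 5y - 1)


Distribute the minus sign:
  (8y^3 + 5y^2 + 10y - 10)
- (8y^3 + 4y^2 - 5y - 1)
Negate second polynomial: -8y^3 - 4y^2 + 5y + 1
Add: y^2 + 15y - 9


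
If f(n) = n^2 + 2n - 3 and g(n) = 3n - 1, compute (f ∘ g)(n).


Substitute g(n) into f:
f(g(n)) = 1*(3n - 1)^2 + 2*(3n - 1) + (-3)
(3n - 1)^2 = 9n^2 - 6n + 1
Expand and combine: 9n^2 - 4


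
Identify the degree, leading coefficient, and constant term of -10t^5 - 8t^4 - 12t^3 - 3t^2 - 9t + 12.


Highest power of t is 5, with coefficient -10. Constant term is 12.
Degree = 5, leading coefficient = -10, constant term = 12


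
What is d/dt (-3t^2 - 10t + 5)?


Apply the power rule term by term:
  d/dt(-3t^2) = -6t
  d/dt(-10t) = -10
  d/dt(5) = 0
p'(t) = -6t - 10


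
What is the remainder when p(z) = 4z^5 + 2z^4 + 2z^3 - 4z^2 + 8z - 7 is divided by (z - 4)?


By the Remainder Theorem, the remainder equals p(4):
  4*(4)^5 = 4096
  2*(4)^4 = 512
  2*(4)^3 = 128
  -4*(4)^2 = -64
  8*(4)^1 = 32
  constant: -7
Sum: 4096 + 512 + 128 - 64 + 32 - 7 = 4697


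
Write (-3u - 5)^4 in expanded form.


Expand (-3u - 5)^4 by repeated multiplication:
  (-3u - 5)^2 = 9u^2 + 30u + 25
  (-3u - 5)^3 = -27u^3 - 135u^2 - 225u - 125
= 81u^4 + 540u^3 + 1350u^2 + 1500u + 625


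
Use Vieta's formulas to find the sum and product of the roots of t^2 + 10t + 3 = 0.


For at^2+bt+c=0: sum = -b/a, product = c/a.
a=1, b=10, c=3
Sum = -(10)/1 = -10
Product = (3)/1 = 3


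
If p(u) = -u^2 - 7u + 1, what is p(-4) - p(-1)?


p(-4) = 13
p(-1) = 7
p(-4) - p(-1) = 13 - 7 = 6


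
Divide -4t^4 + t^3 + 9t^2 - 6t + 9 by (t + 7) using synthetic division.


Synthetic division with c = -7. Coefficients: -4, 1, 9, -6, 9
Bring down -4.
  -4 * -7 = 28; 28 + 1 = 29
  29 * -7 = -203; -203 + 9 = -194
  -194 * -7 = 1358; 1358 - 6 = 1352
  1352 * -7 = -9464; -9464 + 9 = -9455
Quotient: -4t^3 + 29t^2 - 194t + 1352, Remainder: -9455


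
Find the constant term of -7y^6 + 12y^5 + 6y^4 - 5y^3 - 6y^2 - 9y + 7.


Read off the constant term: 7


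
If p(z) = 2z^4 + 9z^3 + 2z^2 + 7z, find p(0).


Using direct substitution:
  2 * (0)^4 = 0
  9 * (0)^3 = 0
  2 * (0)^2 = 0
  7 * (0)^1 = 0
  constant: 0
Sum = 0 + 0 + 0 + 0 + 0 = 0


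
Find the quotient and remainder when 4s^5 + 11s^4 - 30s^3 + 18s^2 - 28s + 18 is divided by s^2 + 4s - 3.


(4s^5 + 11s^4 - 30s^3 + 18s^2 - 28s + 18) / (s^2 + 4s - 3)
Step 1: 4s^3 * (s^2 + 4s - 3) = 4s^5 + 16s^4 - 12s^3; subtract.
Step 2: -5s^2 * (s^2 + 4s - 3) = -5s^4 - 20s^3 + 15s^2; subtract.
Step 3: 2s * (s^2 + 4s - 3) = 2s^3 + 8s^2 - 6s; subtract.
Step 4: -5 * (s^2 + 4s - 3) = -5s^2 - 20s + 15; subtract.
Quotient: 4s^3 - 5s^2 + 2s - 5, Remainder: -2s + 3


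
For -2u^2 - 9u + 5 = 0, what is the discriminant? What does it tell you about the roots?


D = b^2 - 4ac = (-9)^2 - 4(-2)(5) = 81 + 40 = 121
Since D > 0: two distinct rational roots


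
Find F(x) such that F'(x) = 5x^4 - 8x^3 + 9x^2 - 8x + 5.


Reverse power rule on each term:
  ∫ 5x^4 dx = x^5
  ∫ -8x^3 dx = -2x^4
  ∫ 9x^2 dx = 3x^3
  ∫ -8x dx = -4x^2
  ∫ 5 dx = 5x
F(x) = x^5 - 2x^4 + 3x^3 - 4x^2 + 5x + C


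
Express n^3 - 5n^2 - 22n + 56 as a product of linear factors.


Try integer roots (divisors of 56). n=7: p(7)=0.
Divide out (n - 7): quotient is n^2 + 2n - 8.
Factor the quadratic: (n - 2)(n + 4)
Result: (n - 7)(n - 2)(n + 4)


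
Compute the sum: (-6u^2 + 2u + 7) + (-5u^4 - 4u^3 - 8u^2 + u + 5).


Align terms by degree and add:
  -6u^2 + 2u + 7
  -5u^4 - 4u^3 - 8u^2 + u + 5
= -5u^4 - 4u^3 - 14u^2 + 3u + 12


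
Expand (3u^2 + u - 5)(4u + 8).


Distribute each term of the first polynomial:
  (3u^2)(4u + 8) = 12u^3 + 24u^2
  (u)(4u + 8) = 4u^2 + 8u
  (-5)(4u + 8) = -20u - 40
Sum: 12u^3 + 28u^2 - 12u - 40


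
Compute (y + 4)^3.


Expand (y + 4)^3 by repeated multiplication:
  (y + 4)^2 = y^2 + 8y + 16
= y^3 + 12y^2 + 48y + 64


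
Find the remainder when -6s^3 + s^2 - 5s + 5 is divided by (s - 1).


By the Remainder Theorem, the remainder equals p(1):
  -6*(1)^3 = -6
  1*(1)^2 = 1
  -5*(1)^1 = -5
  constant: 5
Sum: -6 + 1 - 5 + 5 = -5


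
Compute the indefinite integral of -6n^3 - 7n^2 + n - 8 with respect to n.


Reverse power rule on each term:
  ∫ -6n^3 dn = -(3/2)n^4
  ∫ -7n^2 dn = -(7/3)n^3
  ∫ n dn = (1/2)n^2
  ∫ -8 dn = -8n
F(n) = -(3/2)n^4 - (7/3)n^3 + (1/2)n^2 - 8n + C


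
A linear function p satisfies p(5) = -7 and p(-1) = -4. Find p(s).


p(s) = ms + b. Using p(5)=-7, p(-1)=-4:
m = (-7 + 4)/(5 + 1) = -3/6 = -1/2
b = -7 - m*(5) = -7 + 5/2 = -9/2
p(s) = -(1/2)s - (9/2)


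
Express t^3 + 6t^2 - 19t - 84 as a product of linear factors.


Try integer roots (divisors of -84). t=4: p(4)=0.
Divide out (t - 4): quotient is t^2 + 10t + 21.
Factor the quadratic: (t + 7)(t + 3)
Result: (t - 4)(t + 7)(t + 3)


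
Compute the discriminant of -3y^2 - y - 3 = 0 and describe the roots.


D = b^2 - 4ac = (-1)^2 - 4(-3)(-3) = 1 - 36 = -35
Since D < 0: two complex conjugate roots (no real roots)


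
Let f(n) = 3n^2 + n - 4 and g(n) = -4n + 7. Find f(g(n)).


Substitute g(n) into f:
f(g(n)) = 3*(-4n + 7)^2 + 1*(-4n + 7) + (-4)
(-4n + 7)^2 = 16n^2 - 56n + 49
Expand and combine: 48n^2 - 172n + 150


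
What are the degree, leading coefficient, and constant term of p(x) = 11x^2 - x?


Highest power of x is 2, with coefficient 11. Constant term is 0.
Degree = 2, leading coefficient = 11, constant term = 0


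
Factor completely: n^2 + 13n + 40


Roots satisfy r1 + r2 = -b/a = -13 and r1*r2 = c/a = 40.
So r1 = -8, r2 = -5.
n^2 + 13n + 40 = (n - r1)(n - r2) = (n + 8)(n + 5)


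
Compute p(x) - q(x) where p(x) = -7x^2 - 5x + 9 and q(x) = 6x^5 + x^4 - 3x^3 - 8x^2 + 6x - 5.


Distribute the minus sign:
  (-7x^2 - 5x + 9)
- (6x^5 + x^4 - 3x^3 - 8x^2 + 6x - 5)
Negate second polynomial: -6x^5 - x^4 + 3x^3 + 8x^2 - 6x + 5
Add: -6x^5 - x^4 + 3x^3 + x^2 - 11x + 14


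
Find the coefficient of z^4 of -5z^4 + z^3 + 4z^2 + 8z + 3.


Read off the coefficient of z^4: -5


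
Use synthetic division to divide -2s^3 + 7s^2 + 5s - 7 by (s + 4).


Synthetic division with c = -4. Coefficients: -2, 7, 5, -7
Bring down -2.
  -2 * -4 = 8; 8 + 7 = 15
  15 * -4 = -60; -60 + 5 = -55
  -55 * -4 = 220; 220 - 7 = 213
Quotient: -2s^2 + 15s - 55, Remainder: 213


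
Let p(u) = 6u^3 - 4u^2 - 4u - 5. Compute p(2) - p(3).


p(2) = 19
p(3) = 109
p(2) - p(3) = 19 - 109 = -90


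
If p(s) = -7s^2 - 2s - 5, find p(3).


Using direct substitution:
  -7 * (3)^2 = -63
  -2 * (3)^1 = -6
  constant: -5
Sum = -63 - 6 - 5 = -74


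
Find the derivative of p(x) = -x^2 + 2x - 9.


Apply the power rule term by term:
  d/dx(-x^2) = -2x
  d/dx(2x) = 2
  d/dx(-9) = 0
p'(x) = -2x + 2


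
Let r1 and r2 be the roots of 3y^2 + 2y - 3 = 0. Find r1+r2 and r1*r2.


For ay^2+by+c=0: sum = -b/a, product = c/a.
a=3, b=2, c=-3
Sum = -(2)/3 = -2/3
Product = (-3)/3 = -1


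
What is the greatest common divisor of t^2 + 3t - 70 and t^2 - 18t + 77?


Factor each:
  t^2 + 3t - 70 = (t - 7)(t + 10)
  t^2 - 18t + 77 = (t - 7)(t - 11)
Common monic factor: t - 7


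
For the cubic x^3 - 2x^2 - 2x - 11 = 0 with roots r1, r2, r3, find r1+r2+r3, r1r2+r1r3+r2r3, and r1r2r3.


Monic cubic x^3+bx^2+cx+d=0: sum=-b, pairwise sum=c, product=-d.
b=-2, c=-2, d=-11
r1+r2+r3 = 2
r1r2+r1r3+r2r3 = -2
r1r2r3 = 11


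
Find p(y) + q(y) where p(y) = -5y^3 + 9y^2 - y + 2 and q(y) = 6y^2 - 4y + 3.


Align terms by degree and add:
  -5y^3 + 9y^2 - y + 2
+ 6y^2 - 4y + 3
= -5y^3 + 15y^2 - 5y + 5


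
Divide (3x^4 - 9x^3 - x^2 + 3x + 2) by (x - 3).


(3x^4 - 9x^3 - x^2 + 3x + 2) / (x - 3)
Step 1: 3x^3 * (x - 3) = 3x^4 - 9x^3; subtract.
Step 2: 0 * (x - 3) = 0; subtract.
Step 3: -x * (x - 3) = -x^2 + 3x; subtract.
Step 4: 0 * (x - 3) = 0; subtract.
Quotient: 3x^3 - x, Remainder: 2
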